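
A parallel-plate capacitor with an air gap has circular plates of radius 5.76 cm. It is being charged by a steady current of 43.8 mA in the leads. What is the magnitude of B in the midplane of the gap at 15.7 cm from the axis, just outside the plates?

No conduction current crosses the gap, so I_d there equals the 0.0438 A in the leads.
With r > R the enclosed displacement current is the full I_d; B = μ₀ I_d / (2πr) = 5.58×10^-8 T.

5.58×10^-8 T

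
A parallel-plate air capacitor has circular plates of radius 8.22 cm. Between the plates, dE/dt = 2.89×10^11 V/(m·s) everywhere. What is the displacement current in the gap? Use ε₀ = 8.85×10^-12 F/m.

The displacement current is ε₀ times dΦ_E/dt = ε₀ A dE/dt = (8.85×10^-12)(0.02123)(2.89×10^11) = 0.0543 A.

0.0543 A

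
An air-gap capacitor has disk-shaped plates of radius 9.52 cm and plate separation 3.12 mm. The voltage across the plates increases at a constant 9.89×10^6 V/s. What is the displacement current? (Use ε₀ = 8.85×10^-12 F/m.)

E = V/d so dE/dt = (dV/dt)/d = 3.170×10^9 V/(m·s), and I_d = ε₀ A dE/dt = (8.85×10^-12)(0.02847)(3.170×10^9) = 7.99×10^-4 A.

7.99×10^-4 A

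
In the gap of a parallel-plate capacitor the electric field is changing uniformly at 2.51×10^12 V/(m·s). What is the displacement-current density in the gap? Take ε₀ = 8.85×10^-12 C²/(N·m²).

22.2 A/m²

The displacement-current density is ε₀ ∂E/∂t = (8.85×10^-12)(2.51×10^12) = 22.2 A/m².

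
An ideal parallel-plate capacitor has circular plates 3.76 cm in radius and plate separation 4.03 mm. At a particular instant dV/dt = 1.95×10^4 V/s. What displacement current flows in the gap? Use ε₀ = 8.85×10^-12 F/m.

1.90×10^-7 A

C = ε₀A/d = (8.85×10^-12)(4.441×10^-3)/(4.03×10^-3) = 9.753×10^-12 F.
I_d = C dV/dt = (9.753×10^-12)(1.95×10^4) = 1.90×10^-7 A.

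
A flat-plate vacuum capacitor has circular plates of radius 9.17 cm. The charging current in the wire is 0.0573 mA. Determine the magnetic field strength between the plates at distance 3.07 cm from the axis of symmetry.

4.18×10^-11 T

Between the plates the displacement current equals the wire current: I_d = 0.0573 mA = 5.73×10^-5 A.
For r < R the Ampère–Maxwell law gives B(2πr) = μ₀ I_d (r²/R²), so B = μ₀ I_d r/(2πR²) = (4π×10^-7)(5.73×10^-5)(0.0307)/(2π·0.0917²) = 4.18×10^-11 T.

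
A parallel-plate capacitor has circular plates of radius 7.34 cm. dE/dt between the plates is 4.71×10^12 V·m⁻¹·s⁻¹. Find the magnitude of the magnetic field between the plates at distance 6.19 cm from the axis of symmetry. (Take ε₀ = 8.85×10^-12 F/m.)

1.62×10^-6 T

Through the whole plate area (πR² = 0.01693 m²), I_d = ε₀ πR² dE/dt = 0.7057 A.
∮B·dl = μ₀ I_d,enc with I_d,enc = I_d r²/R² = 0.5019 A; so B = μ₀ I_d,enc/(2πr) = 1.62×10^-6 T.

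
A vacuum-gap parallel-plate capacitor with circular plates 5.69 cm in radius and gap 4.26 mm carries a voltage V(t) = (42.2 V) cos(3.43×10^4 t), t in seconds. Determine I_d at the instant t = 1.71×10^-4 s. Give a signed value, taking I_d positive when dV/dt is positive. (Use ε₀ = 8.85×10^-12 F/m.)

dV/dt = (42.2)(3.43×10^4)·−sin(5.8653) = 5.874×10^5 V/s.
I_d = C dV/dt with C = ε₀A/d = (8.85×10^-12)(0.01017)/(4.26×10^-3) = 2.113×10^-11 F, so I_d = (2.113×10^-11)(5.874×10^5) = 1.24×10^-5 A.

1.24×10^-5 A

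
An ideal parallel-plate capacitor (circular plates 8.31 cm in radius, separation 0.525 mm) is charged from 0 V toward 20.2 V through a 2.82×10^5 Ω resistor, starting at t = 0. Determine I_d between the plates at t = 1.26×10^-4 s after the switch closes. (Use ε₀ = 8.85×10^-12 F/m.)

2.11×10^-5 A

C = ε₀A/d = (8.85×10^-12)(0.02169)/(5.25×10^-4) = 3.656×10^-10 F and τ = RC = 1.031×10^-4 s. I_d in the gap equals the RC charging current.
I_d(t) = (V₀/R) e^(−t/τ) = 7.163×10^-5 · e^(−1.222) = 2.11×10^-5 A.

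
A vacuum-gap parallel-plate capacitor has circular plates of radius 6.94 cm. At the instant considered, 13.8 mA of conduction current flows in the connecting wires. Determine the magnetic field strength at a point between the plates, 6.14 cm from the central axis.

3.52×10^-8 T

By continuity the displacement current in the gap matches the conduction current: I_d = 0.0138 A.
For r < R the Ampère–Maxwell law gives B(2πr) = μ₀ I_d (r²/R²), so B = μ₀ I_d r/(2πR²) = (4π×10^-7)(0.0138)(0.0614)/(2π·0.0694²) = 3.52×10^-8 T.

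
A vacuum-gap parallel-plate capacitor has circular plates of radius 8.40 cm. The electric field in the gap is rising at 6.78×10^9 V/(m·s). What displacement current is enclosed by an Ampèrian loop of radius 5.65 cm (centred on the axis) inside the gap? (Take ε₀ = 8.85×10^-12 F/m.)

6.02×10^-4 A

Through the whole plate area (πR² = 0.02217 m²), I_d = ε₀ πR² dE/dt = 1.330×10^-3 A.
The field is uniform, so I_d,enc = I_d (r/R)² = (1.330×10^-3)(5.65/8.40)² = 6.02×10^-4 A.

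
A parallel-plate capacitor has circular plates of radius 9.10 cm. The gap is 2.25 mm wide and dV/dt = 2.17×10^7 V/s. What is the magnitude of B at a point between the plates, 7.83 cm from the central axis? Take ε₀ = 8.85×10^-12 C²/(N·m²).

dE/dt = (dV/dt)/d = 9.644×10^9 V/(m·s); I_d = ε₀(πR²)(dE/dt) = (8.85×10^-12)(0.02602)(9.644×10^9) = 2.221×10^-3 A.
∮B·dl = μ₀ I_d,enc with I_d,enc = I_d r²/R² = 1.644×10^-3 A; so B = μ₀ I_d,enc/(2πr) = 4.20×10^-9 T.

4.20×10^-9 T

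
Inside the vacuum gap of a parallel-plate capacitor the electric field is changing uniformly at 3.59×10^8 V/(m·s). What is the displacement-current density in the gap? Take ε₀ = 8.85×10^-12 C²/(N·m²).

3.18×10^-3 A/m²

J_d = ε₀ ∂E/∂t, so J_d = 3.18×10^-3 A/m².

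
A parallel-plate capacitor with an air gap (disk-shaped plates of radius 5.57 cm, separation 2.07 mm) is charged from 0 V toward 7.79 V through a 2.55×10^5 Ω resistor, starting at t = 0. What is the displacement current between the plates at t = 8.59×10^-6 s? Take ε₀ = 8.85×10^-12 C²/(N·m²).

C = ε₀A/d = (8.85×10^-12)(9.747×10^-3)/(2.07×10^-3) = 4.167×10^-11 F and τ = RC = 1.063×10^-5 s. I_d in the gap equals the RC charging current.
I_d(t) = (V₀/R) e^(−t/τ) = 3.055×10^-5 · e^(−0.8081) = 1.36×10^-5 A.

1.36×10^-5 A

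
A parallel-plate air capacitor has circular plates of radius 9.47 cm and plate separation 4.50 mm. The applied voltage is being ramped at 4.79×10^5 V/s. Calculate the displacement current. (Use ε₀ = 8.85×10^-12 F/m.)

The field between the plates is E = V/d, so dE/dt = (4.79×10^5)/(4.50×10^-3 m) = 1.064×10^8 V/(m·s).
I_d = ε₀ A (dE/dt) = (8.85×10^-12)(0.02817)(1.064×10^8) = 2.65×10^-5 A.

2.65×10^-5 A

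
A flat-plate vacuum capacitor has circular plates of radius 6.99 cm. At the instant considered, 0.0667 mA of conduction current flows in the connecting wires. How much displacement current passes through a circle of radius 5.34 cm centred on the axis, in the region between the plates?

3.89×10^-5 A

Between the plates the displacement current equals the wire current: I_d = 0.0667 mA = 6.67×10^-5 A.
The field is uniform, so I_d,enc = I_d (r/R)² = (6.67×10^-5)(5.34/6.99)² = 3.89×10^-5 A.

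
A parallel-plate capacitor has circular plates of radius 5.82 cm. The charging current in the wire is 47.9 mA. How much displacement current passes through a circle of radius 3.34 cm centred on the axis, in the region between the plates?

0.0158 A

No conduction current crosses the gap, so I_d there equals the 0.0479 A in the leads.
The field is uniform, so I_d,enc = I_d (r/R)² = (0.0479)(3.34/5.82)² = 0.0158 A.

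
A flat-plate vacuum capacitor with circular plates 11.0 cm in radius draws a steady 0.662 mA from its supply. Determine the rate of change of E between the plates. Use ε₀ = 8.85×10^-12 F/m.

Charge continuity gives I_d = I = 6.62×10^-4 A between the plates.
Inverting I_d = ε₀ A dE/dt gives dE/dt = 6.62×10^-4 / (8.85×10^-12 · 0.03801) = 1.97×10^9 V/(m·s).

1.97×10^9 V/(m·s)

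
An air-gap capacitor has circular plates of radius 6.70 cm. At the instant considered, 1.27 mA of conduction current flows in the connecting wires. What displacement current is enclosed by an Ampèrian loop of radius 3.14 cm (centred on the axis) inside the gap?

2.79×10^-4 A

Between the plates the displacement current equals the wire current: I_d = 1.27 mA = 1.27×10^-3 A.
Through an area πr² the displacement current is I_d·(πr²/πR²) = I_d (r/R)² = 2.79×10^-4 A.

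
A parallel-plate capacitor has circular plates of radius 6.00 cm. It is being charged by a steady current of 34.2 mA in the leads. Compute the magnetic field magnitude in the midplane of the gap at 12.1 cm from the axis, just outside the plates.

Between the plates the displacement current equals the wire current: I_d = 34.2 mA = 0.0342 A.
With r > R the enclosed displacement current is the full I_d; B = μ₀ I_d / (2πr) = 5.65×10^-8 T.

5.65×10^-8 T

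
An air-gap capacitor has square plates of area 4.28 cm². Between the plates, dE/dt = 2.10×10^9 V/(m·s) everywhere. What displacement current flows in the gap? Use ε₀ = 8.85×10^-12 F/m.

I_d = ε₀ A (dE/dt) = (8.85×10^-12)(4.28×10^-4 m²)(2.10×10^9) = 7.95×10^-6 A.

7.95×10^-6 A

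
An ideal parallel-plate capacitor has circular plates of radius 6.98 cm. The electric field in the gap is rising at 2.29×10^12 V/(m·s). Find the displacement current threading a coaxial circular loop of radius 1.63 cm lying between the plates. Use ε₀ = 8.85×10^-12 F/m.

0.0169 A

I_d = ε₀ dΦ_E/dt = ε₀ πR² (dE/dt) = (8.85×10^-12)(0.01531)(2.29×10^12) = 0.3103 A through the full plate area.
Since J_d is uniform, the enclosed fraction is (r/R)² = 0.05453, giving I_d,enc = 0.0169 A.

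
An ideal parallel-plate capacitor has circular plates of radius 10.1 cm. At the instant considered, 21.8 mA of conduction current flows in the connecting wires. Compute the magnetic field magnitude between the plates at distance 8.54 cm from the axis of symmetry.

No conduction current crosses the gap, so I_d there equals the 0.0218 A in the leads.
∮B·dl = μ₀ I_d,enc with I_d,enc = I_d r²/R² = 0.01559 A; so B = μ₀ I_d,enc/(2πr) = 3.65×10^-8 T.

3.65×10^-8 T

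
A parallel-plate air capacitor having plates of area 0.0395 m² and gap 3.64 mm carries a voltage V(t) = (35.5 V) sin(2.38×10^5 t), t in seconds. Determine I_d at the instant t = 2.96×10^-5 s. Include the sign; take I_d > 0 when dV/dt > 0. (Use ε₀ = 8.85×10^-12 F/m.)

5.87×10^-4 A

C = ε₀A/d = (8.85×10^-12)(0.0395)/(3.64×10^-3) = 9.604×10^-11 F. dV/dt = V₀ω·cos(ωt); at ωt = 7.0448 rad this factor is 0.7237.
I_d = C dV/dt = (9.604×10^-11)(35.5)(2.38×10^5)(0.7237) = 5.87×10^-4 A.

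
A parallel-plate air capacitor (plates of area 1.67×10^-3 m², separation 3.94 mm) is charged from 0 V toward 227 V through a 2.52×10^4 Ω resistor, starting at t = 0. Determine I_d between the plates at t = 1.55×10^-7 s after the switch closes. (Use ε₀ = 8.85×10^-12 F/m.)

C = ε₀A/d = (8.85×10^-12)(1.67×10^-3)/(3.94×10^-3) = 3.751×10^-12 F and τ = RC = 9.453×10^-8 s. I_d in the gap equals the RC charging current.
I_d(t) = (V₀/R) e^(−t/τ) = 9.008×10^-3 · e^(−1.640) = 1.75×10^-3 A.

1.75×10^-3 A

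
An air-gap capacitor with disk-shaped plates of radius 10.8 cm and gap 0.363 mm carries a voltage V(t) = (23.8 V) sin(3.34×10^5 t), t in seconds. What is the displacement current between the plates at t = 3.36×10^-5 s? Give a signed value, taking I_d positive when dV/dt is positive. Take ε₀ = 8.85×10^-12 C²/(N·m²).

dE/dt = (V₀ω/d)·cos(ωt) with ωt = 11.2224 rad: (23.8)(3.34×10^5)(0.2249)/(3.63×10^-4) = 4.925×10^9 V/(m·s).
I_d = ε₀ A dE/dt = (8.85×10^-12)(0.03664)(4.925×10^9) = 1.60×10^-3 A.

1.60×10^-3 A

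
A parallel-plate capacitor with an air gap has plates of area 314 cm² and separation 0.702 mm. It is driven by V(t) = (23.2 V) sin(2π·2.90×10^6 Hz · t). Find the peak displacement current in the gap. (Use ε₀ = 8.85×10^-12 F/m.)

0.167 A

(dE/dt)_max = V₀ω/d = 6.021×10^11 V/(m·s); ω = 2πf = 1.822×10^7 rad/s.
I_d,max = ε₀ A (dE/dt)_max = (8.85×10^-12)(0.0314)(6.021×10^11) = 0.167 A.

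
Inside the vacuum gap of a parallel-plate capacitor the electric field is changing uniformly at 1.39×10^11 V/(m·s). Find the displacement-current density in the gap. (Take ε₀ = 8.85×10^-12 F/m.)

The displacement-current density is ε₀ ∂E/∂t = (8.85×10^-12)(1.39×10^11) = 1.23 A/m².

1.23 A/m²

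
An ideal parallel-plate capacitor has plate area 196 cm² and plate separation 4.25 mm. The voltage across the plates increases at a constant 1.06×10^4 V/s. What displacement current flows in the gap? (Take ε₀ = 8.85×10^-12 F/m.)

E = V/d so dE/dt = (dV/dt)/d = 2.494×10^6 V/(m·s), and I_d = ε₀ A dE/dt = (8.85×10^-12)(0.0196)(2.494×10^6) = 4.33×10^-7 A.

4.33×10^-7 A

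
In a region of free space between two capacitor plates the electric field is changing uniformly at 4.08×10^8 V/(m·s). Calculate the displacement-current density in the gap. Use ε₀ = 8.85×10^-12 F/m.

3.61×10^-3 A/m²

J_d = ε₀ ∂E/∂t, so J_d = 3.61×10^-3 A/m².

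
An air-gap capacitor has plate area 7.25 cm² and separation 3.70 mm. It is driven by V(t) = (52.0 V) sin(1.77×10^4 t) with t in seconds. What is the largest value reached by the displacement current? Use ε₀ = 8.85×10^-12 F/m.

1.60×10^-6 A

The displacement current equals the conduction current C dV/dt, which peaks at C V₀ ω.
With C = ε₀A/d = (8.85×10^-12)(7.25×10^-4)/(3.70×10^-3) = 1.734×10^-12 F and ω = 1.77×10^4 rad/s, I_d,max = (1.734×10^-12)(52.0)(1.77×10^4) = 1.60×10^-6 A.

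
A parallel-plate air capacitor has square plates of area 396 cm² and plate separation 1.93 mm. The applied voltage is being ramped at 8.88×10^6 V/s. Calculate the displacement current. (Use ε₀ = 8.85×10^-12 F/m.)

E = V/d so dE/dt = (dV/dt)/d = 4.601×10^9 V/(m·s), and I_d = ε₀ A dE/dt = (8.85×10^-12)(0.0396)(4.601×10^9) = 1.61×10^-3 A.

1.61×10^-3 A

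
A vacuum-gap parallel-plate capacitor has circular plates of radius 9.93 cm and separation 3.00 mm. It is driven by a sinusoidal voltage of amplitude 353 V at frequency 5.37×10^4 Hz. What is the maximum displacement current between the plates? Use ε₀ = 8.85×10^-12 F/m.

C = ε₀A/d = (8.85×10^-12)(0.03098)/(3.00×10^-3) = 9.139×10^-11 F; ω = 2πf = 3.374×10^5 rad/s.
I_d = C dV/dt, so |I_d|_max = C V₀ ω = (9.139×10^-11)(353)(3.374×10^5) = 0.0109 A.

0.0109 A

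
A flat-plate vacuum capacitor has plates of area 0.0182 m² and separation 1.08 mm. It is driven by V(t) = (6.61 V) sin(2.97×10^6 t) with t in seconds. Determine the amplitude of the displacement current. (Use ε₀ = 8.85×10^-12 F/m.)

2.93×10^-3 A

C = ε₀A/d = (8.85×10^-12)(0.0182)/(1.08×10^-3) = 1.491×10^-10 F; ω = 2.97×10^6 rad/s.
I_d = C dV/dt, so |I_d|_max = C V₀ ω = (1.491×10^-10)(6.61)(2.97×10^6) = 2.93×10^-3 A.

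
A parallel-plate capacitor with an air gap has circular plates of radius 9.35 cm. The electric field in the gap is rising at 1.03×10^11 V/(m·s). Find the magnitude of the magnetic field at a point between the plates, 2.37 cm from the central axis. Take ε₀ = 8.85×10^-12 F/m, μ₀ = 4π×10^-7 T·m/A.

1.36×10^-8 T

Through the whole plate area (πR² = 0.02746 m²), I_d = ε₀ πR² dE/dt = 0.02503 A.
For r < R the Ampère–Maxwell law gives B(2πr) = μ₀ I_d (r²/R²), so B = μ₀ I_d r/(2πR²) = (4π×10^-7)(0.02503)(0.0237)/(2π·0.0935²) = 1.36×10^-8 T.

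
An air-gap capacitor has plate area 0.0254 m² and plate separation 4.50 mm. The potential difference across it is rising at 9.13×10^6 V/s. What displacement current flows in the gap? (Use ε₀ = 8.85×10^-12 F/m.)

The field between the plates is E = V/d, so dE/dt = (9.13×10^6)/(4.50×10^-3 m) = 2.029×10^9 V/(m·s).
I_d = ε₀ A (dE/dt) = (8.85×10^-12)(0.0254)(2.029×10^9) = 4.56×10^-4 A.

4.56×10^-4 A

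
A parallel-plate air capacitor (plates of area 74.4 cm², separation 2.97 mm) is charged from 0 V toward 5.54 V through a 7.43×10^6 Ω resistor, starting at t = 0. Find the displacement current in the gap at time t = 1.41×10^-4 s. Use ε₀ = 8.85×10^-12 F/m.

3.17×10^-7 A

With C = ε₀A/d = (8.85×10^-12)(7.44×10^-3)/(2.97×10^-3) = 2.217×10^-11 F, the time constant is τ = RC = 1.647×10^-4 s, so t/τ = 0.8561 and e^(−t/τ) = 0.4248.
I_d = I_cond = (V₀/R) e^(−t/τ) = (7.456×10^-7)(0.4248) = 3.17×10^-7 A.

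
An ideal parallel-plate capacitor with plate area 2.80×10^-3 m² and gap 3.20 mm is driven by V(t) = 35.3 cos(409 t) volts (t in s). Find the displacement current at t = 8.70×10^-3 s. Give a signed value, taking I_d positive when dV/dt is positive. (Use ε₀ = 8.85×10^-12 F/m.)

C = ε₀A/d = (8.85×10^-12)(2.80×10^-3)/(3.20×10^-3) = 7.744×10^-12 F. dV/dt = V₀ω·−sin(ωt); at ωt = 3.5583 rad this factor is 0.4048.
I_d = C dV/dt = (7.744×10^-12)(35.3)(409)(0.4048) = 4.53×10^-8 A.

4.53×10^-8 A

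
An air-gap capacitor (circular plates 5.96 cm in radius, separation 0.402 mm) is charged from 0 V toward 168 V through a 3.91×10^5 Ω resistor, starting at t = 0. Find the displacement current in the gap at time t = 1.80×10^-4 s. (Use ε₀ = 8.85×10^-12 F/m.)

With C = ε₀A/d = (8.85×10^-12)(0.01116)/(4.02×10^-4) = 2.457×10^-10 F, the time constant is τ = RC = 9.607×10^-5 s, so t/τ = 1.874 and e^(−t/τ) = 0.1535.
I_d = I_cond = (V₀/R) e^(−t/τ) = (4.297×10^-4)(0.1535) = 6.60×10^-5 A.

6.60×10^-5 A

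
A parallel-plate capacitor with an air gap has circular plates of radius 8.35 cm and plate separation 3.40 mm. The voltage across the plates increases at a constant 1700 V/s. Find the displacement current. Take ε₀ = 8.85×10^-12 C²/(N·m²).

9.69×10^-8 A

E = V/d so dE/dt = (dV/dt)/d = 5.000×10^5 V/(m·s), and I_d = ε₀ A dE/dt = (8.85×10^-12)(0.02190)(5.000×10^5) = 9.69×10^-8 A.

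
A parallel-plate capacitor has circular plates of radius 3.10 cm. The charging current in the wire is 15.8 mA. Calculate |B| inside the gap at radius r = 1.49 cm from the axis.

By continuity the displacement current in the gap matches the conduction current: I_d = 0.0158 A.
An Ampèrian loop of radius r encloses a fraction (r/R)² of I_d. Then B·2πr = μ₀ I_d (r/R)², giving B = μ₀ I_d r/(2πR²) = 4.90×10^-8 T.

4.90×10^-8 T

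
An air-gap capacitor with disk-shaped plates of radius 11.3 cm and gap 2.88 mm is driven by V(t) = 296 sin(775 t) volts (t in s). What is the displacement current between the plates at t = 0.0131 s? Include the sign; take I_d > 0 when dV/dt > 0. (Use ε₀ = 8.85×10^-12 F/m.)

C = ε₀A/d = (8.85×10^-12)(0.04011)/(2.88×10^-3) = 1.233×10^-10 F. dV/dt = V₀ω·cos(ωt); at ωt = 10.1525 rad this factor is -0.7467.
I_d = C dV/dt = (1.233×10^-10)(296)(775)(-0.7467) = -2.11×10^-5 A.

-2.11×10^-5 A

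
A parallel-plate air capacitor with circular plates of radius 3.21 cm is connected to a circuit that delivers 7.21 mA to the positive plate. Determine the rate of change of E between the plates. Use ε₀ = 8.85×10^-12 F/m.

The displacement current between the plates equals the conduction current, I_d = 7.21 mA.
Since I_d = ε₀ A dE/dt, dE/dt = I_d/(ε₀A) = (7.21×10^-3)/((8.85×10^-12)(3.237×10^-3)) = 2.52×10^11 V/(m·s).

2.52×10^11 V/(m·s)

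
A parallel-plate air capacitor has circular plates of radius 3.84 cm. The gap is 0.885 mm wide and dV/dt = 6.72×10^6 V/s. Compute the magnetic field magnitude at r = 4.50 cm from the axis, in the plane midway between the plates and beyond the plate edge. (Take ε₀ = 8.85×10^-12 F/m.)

1.38×10^-9 T

dE/dt = (dV/dt)/d = 7.593×10^9 V/(m·s); I_d = ε₀(πR²)(dE/dt) = (8.85×10^-12)(4.632×10^-3)(7.593×10^9) = 3.113×10^-4 A.
Outside the plates the loop encloses all of I_d, so B·2πr = μ₀ I_d and B = 1.38×10^-9 T.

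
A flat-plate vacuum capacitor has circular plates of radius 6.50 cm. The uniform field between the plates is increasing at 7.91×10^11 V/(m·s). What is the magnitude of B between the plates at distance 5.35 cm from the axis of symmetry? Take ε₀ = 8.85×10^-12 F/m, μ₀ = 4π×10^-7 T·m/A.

Through the whole plate area (πR² = 0.01327 m²), I_d = ε₀ πR² dE/dt = 0.09289 A.
∮B·dl = μ₀ I_d,enc with I_d,enc = I_d r²/R² = 0.06293 A; so B = μ₀ I_d,enc/(2πr) = 2.35×10^-7 T.

2.35×10^-7 T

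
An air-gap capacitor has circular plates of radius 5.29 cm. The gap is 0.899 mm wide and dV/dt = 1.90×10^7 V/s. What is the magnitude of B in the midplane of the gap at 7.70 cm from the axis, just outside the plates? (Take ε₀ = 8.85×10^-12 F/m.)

dE/dt = (dV/dt)/d = 2.113×10^10 V/(m·s); I_d = ε₀(πR²)(dE/dt) = (8.85×10^-12)(8.791×10^-3)(2.113×10^10) = 1.644×10^-3 A.
For r ≥ R the full I_d is enclosed: B = μ₀ I_d/(2πr) = (4π×10^-7)(1.644×10^-3)/(2π·0.0770) = 4.27×10^-9 T.

4.27×10^-9 T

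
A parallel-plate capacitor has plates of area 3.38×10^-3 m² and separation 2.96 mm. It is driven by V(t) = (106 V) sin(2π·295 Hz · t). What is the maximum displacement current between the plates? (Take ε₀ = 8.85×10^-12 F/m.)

C = ε₀A/d = (8.85×10^-12)(3.38×10^-3)/(2.96×10^-3) = 1.011×10^-11 F; ω = 2πf = 1854 rad/s.
I_d = C dV/dt, so |I_d|_max = C V₀ ω = (1.011×10^-11)(106)(1854) = 1.99×10^-6 A.

1.99×10^-6 A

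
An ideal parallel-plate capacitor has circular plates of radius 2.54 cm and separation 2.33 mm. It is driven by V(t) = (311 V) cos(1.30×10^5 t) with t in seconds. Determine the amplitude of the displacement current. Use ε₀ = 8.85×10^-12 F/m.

3.11×10^-4 A

C = ε₀A/d = (8.85×10^-12)(2.027×10^-3)/(2.33×10^-3) = 7.699×10^-12 F; ω = 1.30×10^5 rad/s.
I_d = C dV/dt, so |I_d|_max = C V₀ ω = (7.699×10^-12)(311)(1.30×10^5) = 3.11×10^-4 A.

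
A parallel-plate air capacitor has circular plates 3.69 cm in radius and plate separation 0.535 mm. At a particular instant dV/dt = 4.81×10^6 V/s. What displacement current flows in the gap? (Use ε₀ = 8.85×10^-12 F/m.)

3.40×10^-4 A

The field between the plates is E = V/d, so dE/dt = (4.81×10^6)/(5.35×10^-4 m) = 8.991×10^9 V/(m·s).
I_d = ε₀ A (dE/dt) = (8.85×10^-12)(4.278×10^-3)(8.991×10^9) = 3.40×10^-4 A.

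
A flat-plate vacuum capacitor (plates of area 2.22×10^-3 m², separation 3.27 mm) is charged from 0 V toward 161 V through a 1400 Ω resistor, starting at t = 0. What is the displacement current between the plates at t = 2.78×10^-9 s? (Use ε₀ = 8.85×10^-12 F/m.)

0.0826 A

C = ε₀A/d = (8.85×10^-12)(2.22×10^-3)/(3.27×10^-3) = 6.008×10^-12 F and τ = RC = 8.411×10^-9 s. I_d in the gap equals the RC charging current.
I_d(t) = (V₀/R) e^(−t/τ) = 0.1150 · e^(−0.3305) = 0.0826 A.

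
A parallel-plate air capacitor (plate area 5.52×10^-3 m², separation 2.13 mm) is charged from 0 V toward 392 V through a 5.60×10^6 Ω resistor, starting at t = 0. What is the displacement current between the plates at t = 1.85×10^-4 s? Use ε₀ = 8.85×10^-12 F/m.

1.66×10^-5 A

C = ε₀A/d = (8.85×10^-12)(5.52×10^-3)/(2.13×10^-3) = 2.294×10^-11 F and τ = RC = 1.285×10^-4 s. I_d in the gap equals the RC charging current.
I_d(t) = (V₀/R) e^(−t/τ) = 7.000×10^-5 · e^(−1.440) = 1.66×10^-5 A.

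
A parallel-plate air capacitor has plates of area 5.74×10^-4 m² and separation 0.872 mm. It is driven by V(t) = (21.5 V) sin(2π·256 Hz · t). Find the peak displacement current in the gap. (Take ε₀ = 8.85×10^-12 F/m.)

2.01×10^-7 A

(dE/dt)_max = V₀ω/d = 3.965×10^7 V/(m·s); ω = 2πf = 1608 rad/s.
I_d,max = ε₀ A (dE/dt)_max = (8.85×10^-12)(5.74×10^-4)(3.965×10^7) = 2.01×10^-7 A.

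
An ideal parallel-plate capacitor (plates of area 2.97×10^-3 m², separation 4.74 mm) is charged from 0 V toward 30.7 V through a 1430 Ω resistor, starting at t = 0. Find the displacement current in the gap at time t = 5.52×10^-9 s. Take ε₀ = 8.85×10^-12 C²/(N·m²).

C = ε₀A/d = (8.85×10^-12)(2.97×10^-3)/(4.74×10^-3) = 5.545×10^-12 F and τ = RC = 7.929×10^-9 s. I_d in the gap equals the RC charging current.
I_d(t) = (V₀/R) e^(−t/τ) = 0.02147 · e^(−0.6962) = 0.0107 A.

0.0107 A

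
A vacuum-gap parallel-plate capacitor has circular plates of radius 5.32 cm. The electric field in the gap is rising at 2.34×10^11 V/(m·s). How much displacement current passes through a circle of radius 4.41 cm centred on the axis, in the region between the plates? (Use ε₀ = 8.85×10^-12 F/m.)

Total displacement current: I_d = ε₀(πR²)(dE/dt) = (8.85×10^-12)(8.891×10^-3)(2.34×10^11) = 0.01841 A.
Since J_d is uniform, the enclosed fraction is (r/R)² = 0.6872, giving I_d,enc = 0.0127 A.

0.0127 A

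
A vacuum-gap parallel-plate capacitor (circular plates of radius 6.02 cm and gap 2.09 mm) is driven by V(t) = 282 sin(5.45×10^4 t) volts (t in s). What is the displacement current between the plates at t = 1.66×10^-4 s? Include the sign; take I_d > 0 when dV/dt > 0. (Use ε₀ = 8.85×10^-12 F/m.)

-6.89×10^-4 A

dV/dt = (282)(5.45×10^4)·cos(9.047) = -1.429×10^7 V/s.
I_d = C dV/dt with C = ε₀A/d = (8.85×10^-12)(0.01139)/(2.09×10^-3) = 4.823×10^-11 F, so I_d = (4.823×10^-11)(-1.429×10^7) = -6.89×10^-4 A.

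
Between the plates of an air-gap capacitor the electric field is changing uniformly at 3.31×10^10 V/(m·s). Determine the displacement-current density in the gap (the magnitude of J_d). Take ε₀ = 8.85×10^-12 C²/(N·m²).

J_d = ε₀ dE/dt = (8.85×10^-12)(3.31×10^10) = 0.293 A/m².

0.293 A/m²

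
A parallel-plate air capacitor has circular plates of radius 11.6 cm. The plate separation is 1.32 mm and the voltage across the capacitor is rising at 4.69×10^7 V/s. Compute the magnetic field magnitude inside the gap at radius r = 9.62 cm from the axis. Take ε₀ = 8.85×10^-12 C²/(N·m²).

1.90×10^-8 T

With E = V/d, dE/dt = 3.553×10^10 V/(m·s) and πR² = 0.04227 m², giving I_d = ε₀ πR² dE/dt = 0.01329 A.
∮B·dl = μ₀ I_d,enc with I_d,enc = I_d r²/R² = 9.140×10^-3 A; so B = μ₀ I_d,enc/(2πr) = 1.90×10^-8 T.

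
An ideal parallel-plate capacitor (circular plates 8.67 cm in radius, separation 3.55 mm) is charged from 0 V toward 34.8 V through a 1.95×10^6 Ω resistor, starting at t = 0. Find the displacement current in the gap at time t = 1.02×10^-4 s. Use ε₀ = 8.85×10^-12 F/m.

7.34×10^-6 A

With C = ε₀A/d = (8.85×10^-12)(0.02362)/(3.55×10^-3) = 5.888×10^-11 F, the time constant is τ = RC = 1.148×10^-4 s, so t/τ = 0.8885 and e^(−t/τ) = 0.4113.
I_d = I_cond = (V₀/R) e^(−t/τ) = (1.785×10^-5)(0.4113) = 7.34×10^-6 A.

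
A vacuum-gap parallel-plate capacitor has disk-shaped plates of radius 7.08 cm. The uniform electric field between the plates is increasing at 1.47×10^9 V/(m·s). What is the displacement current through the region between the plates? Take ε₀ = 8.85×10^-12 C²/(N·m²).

2.05×10^-4 A

The displacement current is ε₀ times dΦ_E/dt = ε₀ A dE/dt = (8.85×10^-12)(0.01575)(1.47×10^9) = 2.05×10^-4 A.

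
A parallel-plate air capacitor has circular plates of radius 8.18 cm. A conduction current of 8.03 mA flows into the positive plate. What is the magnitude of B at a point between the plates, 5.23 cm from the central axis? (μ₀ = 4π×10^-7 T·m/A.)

1.26×10^-8 T

Between the plates the displacement current equals the wire current: I_d = 8.03 mA = 8.03×10^-3 A.
An Ampèrian loop of radius r encloses a fraction (r/R)² of I_d. Then B·2πr = μ₀ I_d (r/R)², giving B = μ₀ I_d r/(2πR²) = 1.26×10^-8 T.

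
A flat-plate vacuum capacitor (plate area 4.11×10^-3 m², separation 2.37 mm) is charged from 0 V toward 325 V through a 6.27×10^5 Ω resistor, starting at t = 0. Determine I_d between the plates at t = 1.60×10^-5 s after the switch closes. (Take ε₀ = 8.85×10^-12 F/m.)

C = ε₀A/d = (8.85×10^-12)(4.11×10^-3)/(2.37×10^-3) = 1.535×10^-11 F and τ = RC = 9.624×10^-6 s. I_d in the gap equals the RC charging current.
I_d(t) = (V₀/R) e^(−t/τ) = 5.183×10^-4 · e^(−1.663) = 9.83×10^-5 A.

9.83×10^-5 A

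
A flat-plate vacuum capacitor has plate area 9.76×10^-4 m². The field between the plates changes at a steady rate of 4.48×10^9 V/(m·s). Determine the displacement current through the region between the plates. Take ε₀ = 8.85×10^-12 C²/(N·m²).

With a uniform field, Φ_E = EA, so I_d = ε₀ A dE/dt = 3.87×10^-5 A.

3.87×10^-5 A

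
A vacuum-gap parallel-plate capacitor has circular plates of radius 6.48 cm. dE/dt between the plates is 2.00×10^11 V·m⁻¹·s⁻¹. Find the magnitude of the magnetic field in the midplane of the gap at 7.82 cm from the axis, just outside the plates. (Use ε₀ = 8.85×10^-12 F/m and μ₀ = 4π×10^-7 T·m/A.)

Through the whole plate area (πR² = 0.01319 m²), I_d = ε₀ πR² dE/dt = 0.02335 A.
For r ≥ R the full I_d is enclosed: B = μ₀ I_d/(2πr) = (4π×10^-7)(0.02335)/(2π·0.0782) = 5.97×10^-8 T.

5.97×10^-8 T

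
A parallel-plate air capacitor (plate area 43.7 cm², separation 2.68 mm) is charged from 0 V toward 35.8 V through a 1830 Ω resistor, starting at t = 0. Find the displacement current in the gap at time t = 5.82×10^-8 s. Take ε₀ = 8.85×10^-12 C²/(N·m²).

2.16×10^-3 A

With C = ε₀A/d = (8.85×10^-12)(4.37×10^-3)/(2.68×10^-3) = 1.443×10^-11 F, the time constant is τ = RC = 2.641×10^-8 s, so t/τ = 2.204 and e^(−t/τ) = 0.1104.
I_d = I_cond = (V₀/R) e^(−t/τ) = (0.01956)(0.1104) = 2.16×10^-3 A.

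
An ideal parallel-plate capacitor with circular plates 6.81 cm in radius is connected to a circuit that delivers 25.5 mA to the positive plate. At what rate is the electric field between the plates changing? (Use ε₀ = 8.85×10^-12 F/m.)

The displacement current between the plates equals the conduction current, I_d = 25.5 mA.
Since I_d = ε₀ A dE/dt, dE/dt = I_d/(ε₀A) = (0.0255)/((8.85×10^-12)(0.01457)) = 1.98×10^11 V/(m·s).

1.98×10^11 V/(m·s)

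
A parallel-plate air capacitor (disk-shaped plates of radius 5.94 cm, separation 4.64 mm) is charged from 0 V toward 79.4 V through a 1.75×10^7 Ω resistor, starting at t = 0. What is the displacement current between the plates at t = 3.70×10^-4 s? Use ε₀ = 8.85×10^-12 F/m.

1.67×10^-6 A

C = ε₀A/d = (8.85×10^-12)(0.01108)/(4.64×10^-3) = 2.113×10^-11 F and τ = RC = 3.698×10^-4 s. I_d in the gap equals the RC charging current.
I_d(t) = (V₀/R) e^(−t/τ) = 4.537×10^-6 · e^(−1.001) = 1.67×10^-6 A.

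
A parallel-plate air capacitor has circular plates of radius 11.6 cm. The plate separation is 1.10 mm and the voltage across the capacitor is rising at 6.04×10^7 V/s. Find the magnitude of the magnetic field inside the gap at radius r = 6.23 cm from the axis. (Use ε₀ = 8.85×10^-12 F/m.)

1.90×10^-8 T

dE/dt = (dV/dt)/d = 5.491×10^10 V/(m·s); I_d = ε₀(πR²)(dE/dt) = (8.85×10^-12)(0.04227)(5.491×10^10) = 0.02054 A.
For r < R the Ampère–Maxwell law gives B(2πr) = μ₀ I_d (r²/R²), so B = μ₀ I_d r/(2πR²) = (4π×10^-7)(0.02054)(0.0623)/(2π·0.116²) = 1.90×10^-8 T.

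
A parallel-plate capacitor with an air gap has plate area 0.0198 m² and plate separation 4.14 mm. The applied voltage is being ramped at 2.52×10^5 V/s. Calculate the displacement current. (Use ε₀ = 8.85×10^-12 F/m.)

1.07×10^-5 A

The displacement current equals the charging current C dV/dt. With C = ε₀A/d = (8.85×10^-12)(0.0198)/(4.14×10^-3) = 4.233×10^-11 F, I_d = (4.233×10^-11)(2.52×10^5) = 1.07×10^-5 A.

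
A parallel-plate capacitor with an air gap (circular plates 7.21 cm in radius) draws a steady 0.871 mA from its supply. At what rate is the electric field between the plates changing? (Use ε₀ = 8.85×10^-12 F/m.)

By continuity, I_d in the gap equals the 0.871 mA flowing in the wire.
Then dE/dt = I_d/(ε₀A) = 6.03×10^9 V/(m·s).

6.03×10^9 V/(m·s)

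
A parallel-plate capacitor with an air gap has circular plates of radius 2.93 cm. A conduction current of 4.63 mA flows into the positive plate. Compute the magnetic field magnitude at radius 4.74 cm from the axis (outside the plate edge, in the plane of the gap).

1.95×10^-8 T

No conduction current crosses the gap, so I_d there equals the 4.63×10^-3 A in the leads.
Outside the plates the loop encloses all of I_d, so B·2πr = μ₀ I_d and B = 1.95×10^-8 T.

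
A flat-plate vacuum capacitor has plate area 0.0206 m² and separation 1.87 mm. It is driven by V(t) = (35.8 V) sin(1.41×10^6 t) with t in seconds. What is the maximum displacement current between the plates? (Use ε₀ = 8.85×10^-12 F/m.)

(dE/dt)_max = V₀ω/d = 2.699×10^10 V/(m·s); ω = 1.41×10^6 rad/s.
I_d,max = ε₀ A (dE/dt)_max = (8.85×10^-12)(0.0206)(2.699×10^10) = 4.92×10^-3 A.

4.92×10^-3 A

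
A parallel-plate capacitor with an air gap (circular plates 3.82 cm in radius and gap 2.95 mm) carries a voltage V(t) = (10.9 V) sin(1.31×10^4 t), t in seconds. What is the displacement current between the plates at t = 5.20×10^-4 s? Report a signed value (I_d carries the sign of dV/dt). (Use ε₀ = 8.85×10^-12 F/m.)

dE/dt = (V₀ω/d)·cos(ωt) with ωt = 6.812 rad: (10.9)(1.31×10^4)(0.8634)/(2.95×10^-3) = 4.179×10^7 V/(m·s).
I_d = ε₀ A dE/dt = (8.85×10^-12)(4.584×10^-3)(4.179×10^7) = 1.70×10^-6 A.

1.70×10^-6 A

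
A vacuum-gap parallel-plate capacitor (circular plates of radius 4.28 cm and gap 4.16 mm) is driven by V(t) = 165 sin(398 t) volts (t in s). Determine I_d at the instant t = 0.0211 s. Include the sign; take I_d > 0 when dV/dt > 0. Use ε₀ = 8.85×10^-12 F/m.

dV/dt = (165)(398)·cos(8.3978) = -3.398×10^4 V/s.
I_d = C dV/dt with C = ε₀A/d = (8.85×10^-12)(5.755×10^-3)/(4.16×10^-3) = 1.224×10^-11 F, so I_d = (1.224×10^-11)(-3.398×10^4) = -4.16×10^-7 A.

-4.16×10^-7 A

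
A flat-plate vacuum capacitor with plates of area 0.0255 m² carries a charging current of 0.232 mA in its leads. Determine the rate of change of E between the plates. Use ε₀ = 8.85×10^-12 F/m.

By continuity, I_d in the gap equals the 0.232 mA flowing in the wire.
Inverting I_d = ε₀ A dE/dt gives dE/dt = 2.32×10^-4 / (8.85×10^-12 · 0.0255) = 1.03×10^9 V/(m·s).

1.03×10^9 V/(m·s)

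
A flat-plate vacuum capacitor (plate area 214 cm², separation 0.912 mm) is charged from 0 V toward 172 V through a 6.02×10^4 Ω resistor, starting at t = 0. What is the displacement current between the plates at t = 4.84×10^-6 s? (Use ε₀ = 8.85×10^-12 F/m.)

1.94×10^-3 A

C = ε₀A/d = (8.85×10^-12)(0.0214)/(9.12×10^-4) = 2.077×10^-10 F and τ = RC = 1.250×10^-5 s. I_d in the gap equals the RC charging current.
I_d(t) = (V₀/R) e^(−t/τ) = 2.857×10^-3 · e^(−0.3872) = 1.94×10^-3 A.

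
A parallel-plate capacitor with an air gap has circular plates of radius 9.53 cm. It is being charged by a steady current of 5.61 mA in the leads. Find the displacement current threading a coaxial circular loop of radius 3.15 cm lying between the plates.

By continuity the displacement current in the gap matches the conduction current: I_d = 5.61×10^-3 A.
The field is uniform, so I_d,enc = I_d (r/R)² = (5.61×10^-3)(3.15/9.53)² = 6.13×10^-4 A.

6.13×10^-4 A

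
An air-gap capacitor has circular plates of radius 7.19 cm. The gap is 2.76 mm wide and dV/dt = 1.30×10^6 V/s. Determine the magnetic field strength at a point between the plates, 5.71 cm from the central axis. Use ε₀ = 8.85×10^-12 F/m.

1.50×10^-10 T

With E = V/d, dE/dt = 4.710×10^8 V/(m·s) and πR² = 0.01624 m², giving I_d = ε₀ πR² dE/dt = 6.769×10^-5 A.
For r < R the Ampère–Maxwell law gives B(2πr) = μ₀ I_d (r²/R²), so B = μ₀ I_d r/(2πR²) = (4π×10^-7)(6.769×10^-5)(0.0571)/(2π·0.0719²) = 1.50×10^-10 T.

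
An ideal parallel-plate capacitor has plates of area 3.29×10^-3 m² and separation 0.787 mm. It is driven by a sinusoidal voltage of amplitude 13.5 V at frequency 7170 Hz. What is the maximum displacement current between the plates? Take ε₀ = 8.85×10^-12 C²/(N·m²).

2.25×10^-5 A

C = ε₀A/d = (8.85×10^-12)(3.29×10^-3)/(7.87×10^-4) = 3.700×10^-11 F; ω = 2πf = 4.505×10^4 rad/s.
I_d = C dV/dt, so |I_d|_max = C V₀ ω = (3.700×10^-11)(13.5)(4.505×10^4) = 2.25×10^-5 A.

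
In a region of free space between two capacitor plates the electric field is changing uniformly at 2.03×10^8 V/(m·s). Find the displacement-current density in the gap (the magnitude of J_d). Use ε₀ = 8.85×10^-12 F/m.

J_d = ε₀ ∂E/∂t, so J_d = 1.80×10^-3 A/m².

1.80×10^-3 A/m²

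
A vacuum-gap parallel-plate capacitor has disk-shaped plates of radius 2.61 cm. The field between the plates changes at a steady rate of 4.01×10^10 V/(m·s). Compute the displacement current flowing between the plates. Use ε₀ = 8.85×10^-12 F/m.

7.59×10^-4 A

With a uniform field, Φ_E = EA, so I_d = ε₀ A dE/dt = 7.59×10^-4 A.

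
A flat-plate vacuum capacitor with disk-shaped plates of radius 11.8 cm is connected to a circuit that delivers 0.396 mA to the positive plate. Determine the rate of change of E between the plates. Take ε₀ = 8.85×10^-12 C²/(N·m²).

Charge continuity gives I_d = I = 3.96×10^-4 A between the plates.
Inverting I_d = ε₀ A dE/dt gives dE/dt = 3.96×10^-4 / (8.85×10^-12 · 0.04374) = 1.02×10^9 V/(m·s).

1.02×10^9 V/(m·s)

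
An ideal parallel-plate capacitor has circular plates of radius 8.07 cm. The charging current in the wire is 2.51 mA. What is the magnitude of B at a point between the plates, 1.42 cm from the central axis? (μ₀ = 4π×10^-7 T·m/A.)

1.09×10^-9 T

No conduction current crosses the gap, so I_d there equals the 2.51×10^-3 A in the leads.
For r < R the Ampère–Maxwell law gives B(2πr) = μ₀ I_d (r²/R²), so B = μ₀ I_d r/(2πR²) = (4π×10^-7)(2.51×10^-3)(0.0142)/(2π·0.0807²) = 1.09×10^-9 T.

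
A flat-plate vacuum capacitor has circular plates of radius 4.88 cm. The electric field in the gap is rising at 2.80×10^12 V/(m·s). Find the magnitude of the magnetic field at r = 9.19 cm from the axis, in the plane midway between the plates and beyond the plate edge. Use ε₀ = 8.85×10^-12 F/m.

I_d = ε₀ dΦ_E/dt = ε₀ πR² (dE/dt) = (8.85×10^-12)(7.482×10^-3)(2.80×10^12) = 0.1854 A through the full plate area.
With r > R the enclosed displacement current is the full I_d; B = μ₀ I_d / (2πr) = 4.03×10^-7 T.

4.03×10^-7 T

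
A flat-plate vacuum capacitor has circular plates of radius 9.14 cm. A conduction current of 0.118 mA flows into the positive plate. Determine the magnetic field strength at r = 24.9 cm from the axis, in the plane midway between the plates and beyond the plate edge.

By continuity the displacement current in the gap matches the conduction current: I_d = 1.18×10^-4 A.
For r ≥ R the full I_d is enclosed: B = μ₀ I_d/(2πr) = (4π×10^-7)(1.18×10^-4)/(2π·0.249) = 9.48×10^-11 T.

9.48×10^-11 T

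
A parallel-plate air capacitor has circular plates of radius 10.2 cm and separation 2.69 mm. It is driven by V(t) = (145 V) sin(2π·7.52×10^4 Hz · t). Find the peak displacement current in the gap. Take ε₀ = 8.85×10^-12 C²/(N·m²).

C = ε₀A/d = (8.85×10^-12)(0.03269)/(2.69×10^-3) = 1.075×10^-10 F; ω = 2πf = 4.725×10^5 rad/s.
I_d = C dV/dt, so |I_d|_max = C V₀ ω = (1.075×10^-10)(145)(4.725×10^5) = 7.37×10^-3 A.

7.37×10^-3 A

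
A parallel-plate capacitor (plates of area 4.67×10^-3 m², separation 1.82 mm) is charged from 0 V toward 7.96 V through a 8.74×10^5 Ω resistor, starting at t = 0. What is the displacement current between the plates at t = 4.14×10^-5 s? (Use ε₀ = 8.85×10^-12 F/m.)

With C = ε₀A/d = (8.85×10^-12)(4.67×10^-3)/(1.82×10^-3) = 2.271×10^-11 F, the time constant is τ = RC = 1.985×10^-5 s, so t/τ = 2.086 and e^(−t/τ) = 0.1242.
I_d = I_cond = (V₀/R) e^(−t/τ) = (9.108×10^-6)(0.1242) = 1.13×10^-6 A.

1.13×10^-6 A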